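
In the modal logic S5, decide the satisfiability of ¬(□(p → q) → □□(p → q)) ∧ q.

Unsatisfiable (every branch closes)

1. ¬(□(p → q) → □□(p → q)) ∧ q, w0
2. ¬(□(p → q) → □□(p → q)), w0   [∧-rule on 1]
3. q, w0   [∧-rule on 1]
4. □(p → q), w0   [¬→-rule on 2]
5. ¬□□(p → q), w0   [¬→-rule on 2]
6. p → q, w0   [□-rule on 4 via w0Rw0]
7. ¬□(p → q), w1   [¬□-rule on 5: fresh world w1, w0Rw1]
8. p → q, w1   [□-rule on 4 via w0Rw1]
9. q, w1   [→-rule on 8 (branches; this branch)]
10. ¬(p → q), w2   [¬□-rule on 7: fresh world w2, w1Rw2]
11. p, w2   [¬→-rule on 10]
12. ¬q, w2   [¬→-rule on 10]
13. p → q, w2   [□-rule on 4 via w0Rw2]
14. q, w2   [→-rule on 13 (branches; this branch)]
Accessibility: w0Rw0, w0Rw1, w0Rw2, w1Rw0, w1Rw1, w1Rw2, w2Rw0, w2Rw1, w2Rw2
Branch closes: q and ¬q both at w2.
(One branch shown.) All branches close.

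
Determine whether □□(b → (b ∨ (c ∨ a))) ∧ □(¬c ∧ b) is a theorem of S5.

Tableau for the negation ¬(□□(b → (b ∨ (c ∨ a))) ∧ □(¬c ∧ b)):
1. ¬(□□(b → (b ∨ (c ∨ a))) ∧ □(¬c ∧ b)), w0
2. ¬□(¬c ∧ b), w0
3. ¬(¬c ∧ b), w1
4. ¬b, w1
Accessibility: w0Rw0, w0Rw1, w1Rw0, w1Rw1
The negation has an open branch (countermodel exists).

Not valid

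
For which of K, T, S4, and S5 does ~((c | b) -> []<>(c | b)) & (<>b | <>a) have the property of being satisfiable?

S4-tableau for the formula:
1. ~((c | b) -> []<>(c | b)) & (<>b | <>a), 0
2. ~((c | b) -> []<>(c | b)), 0
3. <>b | <>a, 0
4. c | b, 0
5. ~[]<>(c | b), 0
6. <>a, 0
7. b, 0
8. ~<>(c | b), 1
9. ~(c | b), 1
10. ~c, 1
11. ~b, 1
12. a, 2
Accessibility: 0R0, 0R1, 0R2, 1R1, 2R2
Complete open branch: satisfiable in S4, hence also in K, T (this S4-model is also a K-model and a T-model).
S5-tableau for the formula:
1. ~((c | b) -> []<>(c | b)) & (<>b | <>a), 0
2. ~((c | b) -> []<>(c | b)), 0
3. <>b | <>a, 0
4. c | b, 0
5. ~[]<>(c | b), 0
6. <>a, 0
7. b, 0
8. ~<>(c | b), 1
9. ~(c | b), 0
10. ~c, 0
11. ~b, 0
Accessibility: 0R0, 0R1, 1R0, 1R1
Branch closes: b and ~b both at 0.
Every branch closes (one shown): unsatisfiable in S5.

K, T, S4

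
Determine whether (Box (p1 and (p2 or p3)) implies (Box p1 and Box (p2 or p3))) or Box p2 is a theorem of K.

Tableau for the negation not ((Box (p1 and (p2 or p3)) implies (Box p1 and Box (p2 or p3))) or Box p2):
1. not ((Box (p1 and (p2 or p3)) implies (Box p1 and Box (p2 or p3))) or Box p2), u
2. not (Box (p1 and (p2 or p3)) implies (Box p1 and Box (p2 or p3))), u
3. not Box p2, u
4. Box (p1 and (p2 or p3)), u
5. not (Box p1 and Box (p2 or p3)), u
6. not Box (p2 or p3), u
7. not p2, v
8. p1 and (p2 or p3), v
9. p1, v
10. p2 or p3, v
11. p3, v
12. not (p2 or p3), w
13. not p2, w
14. not p3, w
15. p1 and (p2 or p3), w
16. p1, w
17. p2 or p3, w
18. p3, w
Accessibility: uRv, uRw
Branch closes: p3 and not p3 both at w.
Every branch of the negation's tableau closes; the branch above is one of them.

Yes, valid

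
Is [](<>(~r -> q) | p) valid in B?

Tableau for the negation ~[](<>(~r -> q) | p):
1. ~[](<>(~r -> q) | p), w0
2. ~(<>(~r -> q) | p), w1
3. ~<>(~r -> q), w1
4. ~p, w1
5. ~(~r -> q), w0
6. ~r, w0
7. ~q, w0
8. ~(~r -> q), w1
9. ~r, w1
10. ~q, w1
Accessibility: w0Rw0, w0Rw1, w1Rw0, w1Rw1
The negation has an open branch (countermodel exists).

Not valid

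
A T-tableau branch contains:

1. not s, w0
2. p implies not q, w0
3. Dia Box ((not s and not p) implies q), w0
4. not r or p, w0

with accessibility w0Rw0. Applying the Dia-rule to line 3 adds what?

a fresh world w1 with w0Rw1, and Box ((not s and not p) implies q) at w1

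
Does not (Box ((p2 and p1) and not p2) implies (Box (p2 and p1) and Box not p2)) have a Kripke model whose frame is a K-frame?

No, unsatisfiable

1. not (Box ((p2 and p1) and not p2) implies (Box (p2 and p1) and Box not p2)), w0
2. Box ((p2 and p1) and not p2), w0   [neg-implies-rule on 1]
3. not (Box (p2 and p1) and Box not p2), w0   [neg-implies-rule on 1]
4. not Box (p2 and p1), w0   [neg-and-rule on 3 (branches; this branch)]
5. not (p2 and p1), w1   [neg-Box-rule on 4: fresh world w1, w0Rw1]
6. (p2 and p1) and not p2, w1   [Box-rule on 2 via w0Rw1]
7. p2 and p1, w1   [and-rule on 6]
8. not p2, w1   [and-rule on 6]
9. p2, w1   [and-rule on 7]
10. p1, w1   [and-rule on 7]
Accessibility: w0Rw1
Branch closes: p2 and not p2 both at w1.
All branches of the tableau close; one closing branch shown above.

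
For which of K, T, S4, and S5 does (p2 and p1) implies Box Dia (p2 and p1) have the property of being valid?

S4-tableau for the negation not ((p2 and p1) implies Box Dia (p2 and p1)):
1. not ((p2 and p1) implies Box Dia (p2 and p1)), u
2. p2 and p1, u
3. not Box Dia (p2 and p1), u
4. p2, u
5. p1, u
6. not Dia (p2 and p1), v
7. not (p2 and p1), v
8. not p1, v
Accessibility: uRu, uRv, vRv
Complete open branch: countermodel on an S4-frame, so not valid in S4, nor in K, T (the same frame is also a K-frame and a T-frame).
S5-tableau for the negation not ((p2 and p1) implies Box Dia (p2 and p1)):
1. not ((p2 and p1) implies Box Dia (p2 and p1)), u
2. p2 and p1, u
3. not Box Dia (p2 and p1), u
4. p2, u
5. p1, u
6. not Dia (p2 and p1), v
7. not (p2 and p1), u
8. not (p2 and p1), v
9. not p1, u
Accessibility: uRu, uRv, vRu, vRv
Branch closes: p1 and not p1 both at u.
Every branch closes (one shown): valid in S5.

S5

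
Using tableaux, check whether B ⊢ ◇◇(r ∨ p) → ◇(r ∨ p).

Tableau for the negation ¬(◇◇(r ∨ p) → ◇(r ∨ p)):
1. ¬(◇◇(r ∨ p) → ◇(r ∨ p)), 0
2. ◇◇(r ∨ p), 0   [¬→-rule on 1]
3. ¬◇(r ∨ p), 0   [¬→-rule on 1]
4. ¬(r ∨ p), 0   [¬◇-rule on 3 via 0R0]
5. ¬r, 0   [¬∨-rule on 4]
6. ¬p, 0   [¬∨-rule on 4]
7. ◇(r ∨ p), 1   [◇-rule on 2: fresh world 1, 0R1]
8. ¬(r ∨ p), 1   [¬◇-rule on 3 via 0R1]
9. ¬r, 1   [¬∨-rule on 8]
10. ¬p, 1   [¬∨-rule on 8]
11. r ∨ p, 2   [◇-rule on 7: fresh world 2, 1R2]
12. p, 2   [∨-rule on 11 (branches; this branch)]
Accessibility: 0R0, 0R1, 1R0, 1R1, 1R2, 2R1, 2R2
The negation has an open branch (countermodel exists).

No, not valid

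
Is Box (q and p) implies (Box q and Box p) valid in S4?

Tableau for the negation not (Box (q and p) implies (Box q and Box p)):
1. not (Box (q and p) implies (Box q and Box p)), w0
2. Box (q and p), w0
3. not (Box q and Box p), w0
4. q and p, w0
5. q, w0
6. p, w0
7. not Box p, w0
8. not p, w1
9. q and p, w1
10. q, w1
11. p, w1
Accessibility: w0Rw0, w0Rw1, w1Rw1
Branch closes: p and not p both at w1.
All branches of the negation close; one closing branch shown above.

Valid in S4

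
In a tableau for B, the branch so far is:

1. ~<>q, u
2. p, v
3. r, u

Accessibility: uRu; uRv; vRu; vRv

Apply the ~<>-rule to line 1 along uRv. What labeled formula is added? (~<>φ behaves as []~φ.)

~<>φ behaves as []~φ: propagate the negated body to each accessible world.

~q, v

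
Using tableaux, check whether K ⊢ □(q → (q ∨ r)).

Tableau for the negation ¬□(q → (q ∨ r)):
1. ¬□(q → (q ∨ r)), w0
2. ¬(q → (q ∨ r)), w1
3. q, w1
4. ¬(q ∨ r), w1
5. ¬q, w1
6. ¬r, w1
Accessibility: w0Rw1
Branch closes: q and ¬q both at w1.
All branches of the negation close; one closing branch shown above.

Valid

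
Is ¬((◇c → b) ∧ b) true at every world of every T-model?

Tableau for the negation (◇c → b) ∧ b:
1. (◇c → b) ∧ b, u
2. ◇c → b, u
3. b, u
Accessibility: uRu
The negation has an open branch (countermodel exists).

Invalid (countermodel exists)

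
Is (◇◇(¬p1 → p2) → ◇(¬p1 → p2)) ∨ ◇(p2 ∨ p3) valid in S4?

Valid in S4

Tableau for the negation ¬((◇◇(¬p1 → p2) → ◇(¬p1 → p2)) ∨ ◇(p2 ∨ p3)):
1. ¬((◇◇(¬p1 → p2) → ◇(¬p1 → p2)) ∨ ◇(p2 ∨ p3)), u
2. ¬(◇◇(¬p1 → p2) → ◇(¬p1 → p2)), u
3. ¬◇(p2 ∨ p3), u
4. ◇◇(¬p1 → p2), u
5. ¬◇(¬p1 → p2), u
6. ¬(p2 ∨ p3), u
7. ¬p2, u
8. ¬p3, u
9. ¬(¬p1 → p2), u
10. ¬p1, u
11. ◇(¬p1 → p2), v
12. ¬(p2 ∨ p3), v
13. ¬p2, v
14. ¬p3, v
15. ¬(¬p1 → p2), v
16. ¬p1, v
17. ¬p1 → p2, w
18. ¬(p2 ∨ p3), w
19. ¬p2, w
20. ¬p3, w
21. ¬(¬p1 → p2), w
22. ¬p1, w
23. p2, w
Accessibility: uRu, uRv, uRw, vRv, vRw, wRw
Branch closes: p2 and ¬p2 both at w.
All branches of the negation close; one closing branch shown above.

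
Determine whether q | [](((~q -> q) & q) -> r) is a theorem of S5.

No, not valid

Tableau for the negation ~(q | [](((~q -> q) & q) -> r)):
1. ~(q | [](((~q -> q) & q) -> r)), u
2. ~q, u   [~|-rule on 1]
3. ~[](((~q -> q) & q) -> r), u   [~|-rule on 1]
4. ~(((~q -> q) & q) -> r), v   [~[]-rule on 3: fresh world v, uRv]
5. (~q -> q) & q, v   [~->-rule on 4]
6. ~r, v   [~->-rule on 4]
7. ~q -> q, v   [&-rule on 5]
8. q, v   [&-rule on 5]
Accessibility: uRu, uRv, vRu, vRv
The negation has an open branch (countermodel exists).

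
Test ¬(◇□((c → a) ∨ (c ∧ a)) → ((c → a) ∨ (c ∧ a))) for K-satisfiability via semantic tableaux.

Satisfiable

1. ¬(◇□((c → a) ∨ (c ∧ a)) → ((c → a) ∨ (c ∧ a))), 0
2. ◇□((c → a) ∨ (c ∧ a)), 0
3. ¬((c → a) ∨ (c ∧ a)), 0
4. ¬(c → a), 0
5. ¬(c ∧ a), 0
6. c, 0
7. ¬a, 0
8. □((c → a) ∨ (c ∧ a)), 1
Accessibility: 0R1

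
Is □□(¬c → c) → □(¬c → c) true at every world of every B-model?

Valid in B

Tableau for the negation ¬(□□(¬c → c) → □(¬c → c)):
1. ¬(□□(¬c → c) → □(¬c → c)), 0
2. □□(¬c → c), 0
3. ¬□(¬c → c), 0
4. □(¬c → c), 0
5. ¬c → c, 0
6. c, 0
7. ¬(¬c → c), 1
8. ¬c, 1
9. □(¬c → c), 1
10. ¬c → c, 1
11. c, 1
Accessibility: 0R0, 0R1, 1R0, 1R1
Branch closes: c and ¬c both at 1.
Every branch of the negation's tableau closes; the branch above is one of them.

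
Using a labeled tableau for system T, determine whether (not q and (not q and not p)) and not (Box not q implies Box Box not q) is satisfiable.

Satisfiable

1. (not q and (not q and not p)) and not (Box not q implies Box Box not q), 0
2. not q and (not q and not p), 0
3. not (Box not q implies Box Box not q), 0
4. not q, 0
5. not q and not p, 0
6. Box not q, 0
7. not Box Box not q, 0
8. not p, 0
9. not Box not q, 1
10. not q, 1
11. q, 2
Accessibility: 0R0, 0R1, 1R1, 1R2, 2R2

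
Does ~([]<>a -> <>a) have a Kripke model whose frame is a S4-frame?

Unsatisfiable (every branch closes)

1. ~([]<>a -> <>a), 0
2. []<>a, 0
3. ~<>a, 0
4. <>a, 0
5. ~a, 0
6. a, 1
7. <>a, 1
8. ~a, 1
Accessibility: 0R0, 0R1, 1R1
Branch closes: a and ~a both at 1.
All branches of the tableau close; one closing branch shown above.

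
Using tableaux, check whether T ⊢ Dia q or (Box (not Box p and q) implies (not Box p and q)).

Tableau for the negation not (Dia q or (Box (not Box p and q) implies (not Box p and q))):
1. not (Dia q or (Box (not Box p and q) implies (not Box p and q))), 0
2. not Dia q, 0   [neg-or-rule on 1]
3. not (Box (not Box p and q) implies (not Box p and q)), 0   [neg-or-rule on 1]
4. Box (not Box p and q), 0   [neg-implies-rule on 3]
5. not (not Box p and q), 0   [neg-implies-rule on 3]
6. not q, 0   [neg-Dia-rule on 2 via 0R0]
7. not Box p and q, 0   [Box-rule on 4 via 0R0]
8. not Box p, 0   [and-rule on 7]
9. q, 0   [and-rule on 7]
Accessibility: 0R0
Branch closes: q and not q both at 0.
All branches of the negation close; one closing branch shown above.

Valid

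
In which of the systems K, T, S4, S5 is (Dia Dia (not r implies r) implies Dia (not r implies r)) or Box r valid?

S4, S5

S4-tableau for the negation not ((Dia Dia (not r implies r) implies Dia (not r implies r)) or Box r):
1. not ((Dia Dia (not r implies r) implies Dia (not r implies r)) or Box r), 0
2. not (Dia Dia (not r implies r) implies Dia (not r implies r)), 0
3. not Box r, 0
4. Dia Dia (not r implies r), 0
5. not Dia (not r implies r), 0
6. not (not r implies r), 0
7. not r, 0
8. not r, 1
9. not (not r implies r), 1
10. Dia (not r implies r), 2
11. not (not r implies r), 2
12. not r, 2
13. not r implies r, 3
14. not (not r implies r), 3
15. not r, 3
16. r, 3
Accessibility: 0R0, 0R1, 0R2, 0R3, 1R1, 2R2, 2R3, 3R3
Branch closes: r and not r both at 3.
Every branch closes (one shown): valid in S4, hence also in S5 (every theorem of S4 is a theorem of S5).
T-tableau for the negation not ((Dia Dia (not r implies r) implies Dia (not r implies r)) or Box r):
1. not ((Dia Dia (not r implies r) implies Dia (not r implies r)) or Box r), 0
2. not (Dia Dia (not r implies r) implies Dia (not r implies r)), 0
3. not Box r, 0
4. Dia Dia (not r implies r), 0
5. not Dia (not r implies r), 0
6. not (not r implies r), 0
7. not r, 0
8. not r, 1
9. not (not r implies r), 1
10. Dia (not r implies r), 2
11. not (not r implies r), 2
12. not r, 2
13. not r implies r, 3
14. r, 3
Accessibility: 0R0, 0R1, 0R2, 1R1, 2R2, 2R3, 3R3
Complete open branch: countermodel on a T-frame, so not valid in T, nor in K (the same frame is also a K-frame).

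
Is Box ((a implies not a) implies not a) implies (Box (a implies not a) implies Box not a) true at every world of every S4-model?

Tableau for the negation not (Box ((a implies not a) implies not a) implies (Box (a implies not a) implies Box not a)):
1. not (Box ((a implies not a) implies not a) implies (Box (a implies not a) implies Box not a)), w0
2. Box ((a implies not a) implies not a), w0
3. not (Box (a implies not a) implies Box not a), w0
4. Box (a implies not a), w0
5. not Box not a, w0
6. (a implies not a) implies not a, w0
7. a implies not a, w0
8. not a, w0
9. a, w1
10. (a implies not a) implies not a, w1
11. a implies not a, w1
12. not (a implies not a), w1
13. not a, w1
Accessibility: w0Rw0, w0Rw1, w1Rw1
Branch closes: a and not a both at w1.
Every branch of the negation's tableau closes; the branch above is one of them.

Valid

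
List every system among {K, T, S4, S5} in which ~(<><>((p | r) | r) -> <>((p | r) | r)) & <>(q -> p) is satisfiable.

K, T

S4-tableau for the formula:
1. ~(<><>((p | r) | r) -> <>((p | r) | r)) & <>(q -> p), w0
2. ~(<><>((p | r) | r) -> <>((p | r) | r)), w0
3. <>(q -> p), w0
4. <><>((p | r) | r), w0
5. ~<>((p | r) | r), w0
6. ~((p | r) | r), w0
7. ~(p | r), w0
8. ~r, w0
9. ~p, w0
10. q -> p, w1
11. ~((p | r) | r), w1
12. ~(p | r), w1
13. ~r, w1
14. ~p, w1
15. ~q, w1
16. <>((p | r) | r), w2
17. ~((p | r) | r), w2
18. ~(p | r), w2
19. ~r, w2
20. ~p, w2
21. (p | r) | r, w3
22. ~((p | r) | r), w3
23. ~(p | r), w3
24. ~r, w3
25. ~p, w3
26. p | r, w3
27. r, w3
Accessibility: w0Rw0, w0Rw1, w0Rw2, w0Rw3, w1Rw1, w2Rw2, w2Rw3, w3Rw3
Branch closes: r and ~r both at w3.
Every branch closes (one shown): unsatisfiable in S4, hence also in S5 (every S5-frame is an S4-frame).
T-tableau for the formula:
1. ~(<><>((p | r) | r) -> <>((p | r) | r)) & <>(q -> p), w0
2. ~(<><>((p | r) | r) -> <>((p | r) | r)), w0
3. <>(q -> p), w0
4. <><>((p | r) | r), w0
5. ~<>((p | r) | r), w0
6. ~((p | r) | r), w0
7. ~(p | r), w0
8. ~r, w0
9. ~p, w0
10. q -> p, w1
11. ~((p | r) | r), w1
12. ~(p | r), w1
13. ~r, w1
14. ~p, w1
15. ~q, w1
16. <>((p | r) | r), w2
17. ~((p | r) | r), w2
18. ~(p | r), w2
19. ~r, w2
20. ~p, w2
21. (p | r) | r, w3
22. r, w3
Accessibility: w0Rw0, w0Rw1, w0Rw2, w1Rw1, w2Rw2, w2Rw3, w3Rw3
Complete open branch: satisfiable in T, hence also in K (this T-model is also a K-model).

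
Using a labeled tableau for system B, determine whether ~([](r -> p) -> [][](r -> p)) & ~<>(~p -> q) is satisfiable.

Satisfiable

1. ~([](r -> p) -> [][](r -> p)) & ~<>(~p -> q), u
2. ~([](r -> p) -> [][](r -> p)), u
3. ~<>(~p -> q), u
4. [](r -> p), u
5. ~[][](r -> p), u
6. ~(~p -> q), u
7. ~p, u
8. ~q, u
9. r -> p, u
10. ~r, u
11. ~[](r -> p), v
12. ~(~p -> q), v
13. ~p, v
14. ~q, v
15. r -> p, v
16. ~r, v
17. ~(r -> p), w
18. r, w
19. ~p, w
Accessibility: uRu, uRv, vRu, vRv, vRw, wRv, wRw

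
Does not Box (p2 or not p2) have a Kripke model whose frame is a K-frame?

1. not Box (p2 or not p2), w0
2. not (p2 or not p2), w1
3. not p2, w1
4. p2, w1
Accessibility: w0Rw1
Branch closes: p2 and not p2 both at w1.
Every branch closes; the branch above is one of them.

Unsatisfiable (every branch closes)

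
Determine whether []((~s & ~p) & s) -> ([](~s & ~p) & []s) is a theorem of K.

Valid in K

Tableau for the negation ~([]((~s & ~p) & s) -> ([](~s & ~p) & []s)):
1. ~([]((~s & ~p) & s) -> ([](~s & ~p) & []s)), 0
2. []((~s & ~p) & s), 0
3. ~([](~s & ~p) & []s), 0
4. ~[](~s & ~p), 0
5. ~(~s & ~p), 1
6. (~s & ~p) & s, 1
7. ~s & ~p, 1
8. s, 1
9. ~s, 1
10. ~p, 1
Accessibility: 0R1
Branch closes: s and ~s both at 1.
All branches of the negation close; one closing branch shown above.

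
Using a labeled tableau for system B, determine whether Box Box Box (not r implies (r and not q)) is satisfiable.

1. Box Box Box (not r implies (r and not q)), u
2. Box Box (not r implies (r and not q)), u
3. Box (not r implies (r and not q)), u
4. not r implies (r and not q), u
5. r and not q, u
6. r, u
7. not q, u
Accessibility: uRu

Satisfiable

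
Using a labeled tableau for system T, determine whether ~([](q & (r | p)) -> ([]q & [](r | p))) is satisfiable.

1. ~([](q & (r | p)) -> ([]q & [](r | p))), w0
2. [](q & (r | p)), w0   [~->-rule on 1]
3. ~([]q & [](r | p)), w0   [~->-rule on 1]
4. q & (r | p), w0   [[]-rule on 2 via w0Rw0]
5. q, w0   [&-rule on 4]
6. r | p, w0   [&-rule on 4]
7. ~[](r | p), w0   [~&-rule on 3 (branches; this branch)]
8. p, w0   [|-rule on 6 (branches; this branch)]
9. ~(r | p), w1   [~[]-rule on 7: fresh world w1, w0Rw1]
10. ~r, w1   [~|-rule on 9]
11. ~p, w1   [~|-rule on 9]
12. q & (r | p), w1   [[]-rule on 2 via w0Rw1]
13. q, w1   [&-rule on 12]
14. r | p, w1   [&-rule on 12]
15. p, w1   [|-rule on 14 (branches; this branch)]
Accessibility: w0Rw0, w0Rw1, w1Rw1
Branch closes: p and ~p both at w1.
(One branch shown.) All branches close.

Unsatisfiable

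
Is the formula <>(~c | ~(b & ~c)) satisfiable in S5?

1. <>(~c | ~(b & ~c)), 0
2. ~c | ~(b & ~c), 1
3. ~(b & ~c), 1
4. c, 1
Accessibility: 0R0, 0R1, 1R0, 1R1

Satisfiable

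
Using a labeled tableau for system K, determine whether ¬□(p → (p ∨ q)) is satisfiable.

Unsatisfiable

1. ¬□(p → (p ∨ q)), w0
2. ¬(p → (p ∨ q)), w1
3. p, w1
4. ¬(p ∨ q), w1
5. ¬p, w1
6. ¬q, w1
Accessibility: w0Rw1
Branch closes: p and ¬p both at w1.
(One branch shown.) All branches close.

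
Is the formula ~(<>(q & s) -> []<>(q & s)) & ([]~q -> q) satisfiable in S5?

1. ~(<>(q & s) -> []<>(q & s)) & ([]~q -> q), w0
2. ~(<>(q & s) -> []<>(q & s)), w0
3. []~q -> q, w0
4. <>(q & s), w0
5. ~[]<>(q & s), w0
6. q, w0
7. q & s, w1
8. q, w1
9. s, w1
10. ~<>(q & s), w2
11. ~(q & s), w0
12. ~(q & s), w1
13. ~(q & s), w2
14. ~s, w0
15. ~s, w1
Accessibility: w0Rw0, w0Rw1, w0Rw2, w1Rw0, w1Rw1, w1Rw2, w2Rw0, w2Rw1, w2Rw2
Branch closes: s and ~s both at w1.
All branches of the tableau close; one closing branch shown above.

No, unsatisfiable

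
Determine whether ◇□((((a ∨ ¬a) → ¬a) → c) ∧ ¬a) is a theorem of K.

Tableau for the negation ¬◇□((((a ∨ ¬a) → ¬a) → c) ∧ ¬a):
1. ¬◇□((((a ∨ ¬a) → ¬a) → c) ∧ ¬a), w0
The negation has an open branch (countermodel exists).

No, not valid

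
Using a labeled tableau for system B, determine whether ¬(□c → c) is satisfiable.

No, unsatisfiable

1. ¬(□c → c), 0
2. □c, 0
3. ¬c, 0
4. c, 0
Accessibility: 0R0
Branch closes: c and ¬c both at 0.
Every branch closes; the branch above is one of them.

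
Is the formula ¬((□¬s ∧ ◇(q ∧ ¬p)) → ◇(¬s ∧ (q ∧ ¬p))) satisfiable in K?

Unsatisfiable (every branch closes)

1. ¬((□¬s ∧ ◇(q ∧ ¬p)) → ◇(¬s ∧ (q ∧ ¬p))), 0
2. □¬s ∧ ◇(q ∧ ¬p), 0   [¬→-rule on 1]
3. ¬◇(¬s ∧ (q ∧ ¬p)), 0   [¬→-rule on 1]
4. □¬s, 0   [∧-rule on 2]
5. ◇(q ∧ ¬p), 0   [∧-rule on 2]
6. q ∧ ¬p, 1   [◇-rule on 5: fresh world 1, 0R1]
7. q, 1   [∧-rule on 6]
8. ¬p, 1   [∧-rule on 6]
9. ¬(¬s ∧ (q ∧ ¬p)), 1   [¬◇-rule on 3 via 0R1]
10. ¬s, 1   [□-rule on 4 via 0R1]
11. ¬(q ∧ ¬p), 1   [¬∧-rule on 9 (branches; this branch)]
12. p, 1   [¬∧-rule on 11 (branches; this branch)]
Accessibility: 0R1
Branch closes: p and ¬p both at 1.
Every branch closes; the branch above is one of them.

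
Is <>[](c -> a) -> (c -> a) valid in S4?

No, not valid

Tableau for the negation ~(<>[](c -> a) -> (c -> a)):
1. ~(<>[](c -> a) -> (c -> a)), u
2. <>[](c -> a), u
3. ~(c -> a), u
4. c, u
5. ~a, u
6. [](c -> a), v
7. c -> a, v
8. a, v
Accessibility: uRu, uRv, vRv
The negation has an open branch (countermodel exists).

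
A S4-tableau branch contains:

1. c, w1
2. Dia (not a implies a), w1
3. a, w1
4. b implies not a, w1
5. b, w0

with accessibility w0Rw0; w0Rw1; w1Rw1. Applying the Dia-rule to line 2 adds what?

a fresh world w2 with w1Rw2, and not a implies a at w2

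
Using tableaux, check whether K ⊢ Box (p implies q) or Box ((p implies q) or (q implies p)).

Valid in K

Tableau for the negation not (Box (p implies q) or Box ((p implies q) or (q implies p))):
1. not (Box (p implies q) or Box ((p implies q) or (q implies p))), w0
2. not Box (p implies q), w0
3. not Box ((p implies q) or (q implies p)), w0
4. not (p implies q), w1
5. p, w1
6. not q, w1
7. not ((p implies q) or (q implies p)), w2
8. not (p implies q), w2
9. not (q implies p), w2
10. p, w2
11. not q, w2
12. q, w2
13. not p, w2
Accessibility: w0Rw1, w0Rw2
Branch closes: q and not q both at w2.
All branches of the negation close; one closing branch shown above.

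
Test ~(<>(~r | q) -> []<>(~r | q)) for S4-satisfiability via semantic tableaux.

Yes, satisfiable

1. ~(<>(~r | q) -> []<>(~r | q)), 0
2. <>(~r | q), 0
3. ~[]<>(~r | q), 0
4. ~r | q, 1
5. q, 1
6. ~<>(~r | q), 2
7. ~(~r | q), 2
8. r, 2
9. ~q, 2
Accessibility: 0R0, 0R1, 0R2, 1R1, 2R2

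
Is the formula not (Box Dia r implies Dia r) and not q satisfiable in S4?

1. not (Box Dia r implies Dia r) and not q, 0
2. not (Box Dia r implies Dia r), 0
3. not q, 0
4. Box Dia r, 0
5. not Dia r, 0
6. Dia r, 0
7. not r, 0
8. r, 1
9. Dia r, 1
10. not r, 1
Accessibility: 0R0, 0R1, 1R1
Branch closes: r and not r both at 1.
Every branch closes; the branch above is one of them.

Unsatisfiable (every branch closes)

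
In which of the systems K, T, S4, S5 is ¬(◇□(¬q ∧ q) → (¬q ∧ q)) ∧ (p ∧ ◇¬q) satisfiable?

T-tableau for the formula:
1. ¬(◇□(¬q ∧ q) → (¬q ∧ q)) ∧ (p ∧ ◇¬q), u
2. ¬(◇□(¬q ∧ q) → (¬q ∧ q)), u
3. p ∧ ◇¬q, u
4. ◇□(¬q ∧ q), u
5. ¬(¬q ∧ q), u
6. p, u
7. ◇¬q, u
8. ¬q, u
9. □(¬q ∧ q), v
10. ¬q ∧ q, v
11. ¬q, v
12. q, v
Accessibility: uRu, uRv, vRv
Branch closes: q and ¬q both at v.
Every branch closes (one shown): unsatisfiable in T, hence also in S4, S5 (every S4/S5-frame is a T-frame).
K-tableau for the formula:
1. ¬(◇□(¬q ∧ q) → (¬q ∧ q)) ∧ (p ∧ ◇¬q), u
2. ¬(◇□(¬q ∧ q) → (¬q ∧ q)), u
3. p ∧ ◇¬q, u
4. ◇□(¬q ∧ q), u
5. ¬(¬q ∧ q), u
6. p, u
7. ◇¬q, u
8. ¬q, u
9. □(¬q ∧ q), v
10. ¬q, w
Accessibility: uRv, uRw
Complete open branch: satisfiable in K.

K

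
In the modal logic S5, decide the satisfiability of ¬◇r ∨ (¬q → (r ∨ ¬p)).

Satisfiable (open branch found)

1. ¬◇r ∨ (¬q → (r ∨ ¬p)), u
2. ¬q → (r ∨ ¬p), u
3. r ∨ ¬p, u
4. ¬p, u
Accessibility: uRu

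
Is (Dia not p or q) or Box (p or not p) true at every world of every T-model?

Tableau for the negation not ((Dia not p or q) or Box (p or not p)):
1. not ((Dia not p or q) or Box (p or not p)), u
2. not (Dia not p or q), u   [neg-or-rule on 1]
3. not Box (p or not p), u   [neg-or-rule on 1]
4. not Dia not p, u   [neg-or-rule on 2]
5. not q, u   [neg-or-rule on 2]
6. p, u   [neg-Dia-rule on 4 via uRu]
7. not (p or not p), v   [neg-Box-rule on 3: fresh world v, uRv]
8. not p, v   [neg-or-rule on 7]
9. p, v   [neg-or-rule on 7]
Accessibility: uRu, uRv, vRv
Branch closes: p and not p both at v.
Every branch of the negation's tableau closes; the branch above is one of them.

Valid in T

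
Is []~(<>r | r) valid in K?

Not valid

Tableau for the negation ~[]~(<>r | r):
1. ~[]~(<>r | r), w0
2. <>r | r, w1   [~[]-rule on 1: fresh world w1, w0Rw1]
3. r, w1   [|-rule on 2 (branches; this branch)]
Accessibility: w0Rw1
The negation has an open branch (countermodel exists).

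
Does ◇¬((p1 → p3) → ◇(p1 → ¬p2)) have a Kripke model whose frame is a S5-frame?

1. ◇¬((p1 → p3) → ◇(p1 → ¬p2)), u
2. ¬((p1 → p3) → ◇(p1 → ¬p2)), v
3. p1 → p3, v
4. ¬◇(p1 → ¬p2), v
5. ¬(p1 → ¬p2), u
6. p1, u
7. p2, u
8. ¬(p1 → ¬p2), v
9. p1, v
10. p2, v
11. p3, v
Accessibility: uRu, uRv, vRu, vRv

Yes, satisfiable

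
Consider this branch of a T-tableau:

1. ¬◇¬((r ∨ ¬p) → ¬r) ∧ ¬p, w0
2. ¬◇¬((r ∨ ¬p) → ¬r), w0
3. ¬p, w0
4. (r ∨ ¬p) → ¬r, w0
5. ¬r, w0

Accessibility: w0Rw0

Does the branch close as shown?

No world carries both an atom and its negation.

Not closed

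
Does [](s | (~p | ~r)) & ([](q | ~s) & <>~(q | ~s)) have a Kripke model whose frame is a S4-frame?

No, unsatisfiable

1. [](s | (~p | ~r)) & ([](q | ~s) & <>~(q | ~s)), 0
2. [](s | (~p | ~r)), 0
3. [](q | ~s) & <>~(q | ~s), 0
4. [](q | ~s), 0
5. <>~(q | ~s), 0
6. s | (~p | ~r), 0
7. q | ~s, 0
8. ~p | ~r, 0
9. ~s, 0
10. ~r, 0
11. ~(q | ~s), 1
12. ~q, 1
13. s, 1
14. s | (~p | ~r), 1
15. q | ~s, 1
16. ~p | ~r, 1
17. ~s, 1
Accessibility: 0R0, 0R1, 1R1
Branch closes: s and ~s both at 1.
(One branch shown.) All branches close.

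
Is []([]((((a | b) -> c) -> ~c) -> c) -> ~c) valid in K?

Not valid

Tableau for the negation ~[]([]((((a | b) -> c) -> ~c) -> c) -> ~c):
1. ~[]([]((((a | b) -> c) -> ~c) -> c) -> ~c), w0
2. ~([]((((a | b) -> c) -> ~c) -> c) -> ~c), w1   [~[]-rule on 1: fresh world w1, w0Rw1]
3. []((((a | b) -> c) -> ~c) -> c), w1   [~->-rule on 2]
4. c, w1   [~->-rule on 2]
Accessibility: w0Rw1
The negation has an open branch (countermodel exists).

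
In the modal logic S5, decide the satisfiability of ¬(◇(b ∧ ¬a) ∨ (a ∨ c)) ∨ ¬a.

Yes, satisfiable

1. ¬(◇(b ∧ ¬a) ∨ (a ∨ c)) ∨ ¬a, 0
2. ¬a, 0
Accessibility: 0R0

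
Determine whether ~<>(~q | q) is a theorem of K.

Not valid

Tableau for the negation <>(~q | q):
1. <>(~q | q), w0
2. ~q | q, w1
3. q, w1
Accessibility: w0Rw1
The negation has an open branch (countermodel exists).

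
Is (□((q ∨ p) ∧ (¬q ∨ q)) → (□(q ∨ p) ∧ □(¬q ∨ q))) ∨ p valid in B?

Yes, valid

Tableau for the negation ¬((□((q ∨ p) ∧ (¬q ∨ q)) → (□(q ∨ p) ∧ □(¬q ∨ q))) ∨ p):
1. ¬((□((q ∨ p) ∧ (¬q ∨ q)) → (□(q ∨ p) ∧ □(¬q ∨ q))) ∨ p), u
2. ¬(□((q ∨ p) ∧ (¬q ∨ q)) → (□(q ∨ p) ∧ □(¬q ∨ q))), u
3. ¬p, u
4. □((q ∨ p) ∧ (¬q ∨ q)), u
5. ¬(□(q ∨ p) ∧ □(¬q ∨ q)), u
6. (q ∨ p) ∧ (¬q ∨ q), u
7. q ∨ p, u
8. ¬q ∨ q, u
9. ¬□(q ∨ p), u
10. q, u
11. ¬(q ∨ p), v
12. ¬q, v
13. ¬p, v
14. (q ∨ p) ∧ (¬q ∨ q), v
15. q ∨ p, v
16. ¬q ∨ q, v
17. p, v
Accessibility: uRu, uRv, vRu, vRv
Branch closes: p and ¬p both at v.
All branches of the negation close; one closing branch shown above.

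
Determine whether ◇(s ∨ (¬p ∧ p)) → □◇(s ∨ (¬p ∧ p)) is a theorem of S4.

Not valid

Tableau for the negation ¬(◇(s ∨ (¬p ∧ p)) → □◇(s ∨ (¬p ∧ p))):
1. ¬(◇(s ∨ (¬p ∧ p)) → □◇(s ∨ (¬p ∧ p))), w0
2. ◇(s ∨ (¬p ∧ p)), w0
3. ¬□◇(s ∨ (¬p ∧ p)), w0
4. s ∨ (¬p ∧ p), w1
5. s, w1
6. ¬◇(s ∨ (¬p ∧ p)), w2
7. ¬(s ∨ (¬p ∧ p)), w2
8. ¬s, w2
9. ¬(¬p ∧ p), w2
10. ¬p, w2
Accessibility: w0Rw0, w0Rw1, w0Rw2, w1Rw1, w2Rw2
The negation has an open branch (countermodel exists).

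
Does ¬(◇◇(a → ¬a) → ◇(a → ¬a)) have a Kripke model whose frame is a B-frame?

1. ¬(◇◇(a → ¬a) → ◇(a → ¬a)), u
2. ◇◇(a → ¬a), u
3. ¬◇(a → ¬a), u
4. ¬(a → ¬a), u
5. a, u
6. ◇(a → ¬a), v
7. ¬(a → ¬a), v
8. a, v
9. a → ¬a, w
10. ¬a, w
Accessibility: uRu, uRv, vRu, vRv, vRw, wRv, wRw

Satisfiable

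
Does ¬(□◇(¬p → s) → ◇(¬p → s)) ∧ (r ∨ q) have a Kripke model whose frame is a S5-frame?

No, unsatisfiable

1. ¬(□◇(¬p → s) → ◇(¬p → s)) ∧ (r ∨ q), w0
2. ¬(□◇(¬p → s) → ◇(¬p → s)), w0
3. r ∨ q, w0
4. □◇(¬p → s), w0
5. ¬◇(¬p → s), w0
6. ◇(¬p → s), w0
7. ¬(¬p → s), w0
8. ¬p, w0
9. ¬s, w0
10. q, w0
11. ¬p → s, w1
12. ◇(¬p → s), w1
13. ¬(¬p → s), w1
14. ¬p, w1
15. ¬s, w1
16. s, w1
Accessibility: w0Rw0, w0Rw1, w1Rw0, w1Rw1
Branch closes: s and ¬s both at w1.
All branches of the tableau close; one closing branch shown above.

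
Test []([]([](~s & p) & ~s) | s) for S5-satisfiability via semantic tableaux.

1. []([]([](~s & p) & ~s) | s), 0
2. []([](~s & p) & ~s) | s, 0   [[]-rule on 1 via 0R0]
3. s, 0   [|-rule on 2 (branches; this branch)]
Accessibility: 0R0

Yes, satisfiable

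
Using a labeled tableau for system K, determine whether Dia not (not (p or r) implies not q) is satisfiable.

1. Dia not (not (p or r) implies not q), 0
2. not (not (p or r) implies not q), 1
3. not (p or r), 1
4. q, 1
5. not p, 1
6. not r, 1
Accessibility: 0R1

Satisfiable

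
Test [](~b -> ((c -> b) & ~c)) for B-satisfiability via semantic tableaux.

1. [](~b -> ((c -> b) & ~c)), u
2. ~b -> ((c -> b) & ~c), u
3. (c -> b) & ~c, u
4. c -> b, u
5. ~c, u
6. b, u
Accessibility: uRu

Satisfiable (open branch found)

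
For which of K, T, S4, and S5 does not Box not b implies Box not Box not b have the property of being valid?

S5

S4-tableau for the negation not (not Box not b implies Box not Box not b):
1. not (not Box not b implies Box not Box not b), u
2. not Box not b, u
3. not Box not Box not b, u
4. b, v
5. Box not b, w
6. not b, w
Accessibility: uRu, uRv, uRw, vRv, wRw
Complete open branch: countermodel on an S4-frame, so not valid in S4, nor in K, T (the same frame is also a K-frame and a T-frame).
S5-tableau for the negation not (not Box not b implies Box not Box not b):
1. not (not Box not b implies Box not Box not b), u
2. not Box not b, u
3. not Box not Box not b, u
4. b, v
5. Box not b, w
6. not b, u
7. not b, v
Accessibility: uRu, uRv, uRw, vRu, vRv, vRw, wRu, wRv, wRw
Branch closes: b and not b both at v.
Every branch closes (one shown): valid in S5.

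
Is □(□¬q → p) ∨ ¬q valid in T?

Invalid (countermodel exists)

Tableau for the negation ¬(□(□¬q → p) ∨ ¬q):
1. ¬(□(□¬q → p) ∨ ¬q), u
2. ¬□(□¬q → p), u
3. q, u
4. ¬(□¬q → p), v
5. □¬q, v
6. ¬p, v
7. ¬q, v
Accessibility: uRu, uRv, vRv
The negation has an open branch (countermodel exists).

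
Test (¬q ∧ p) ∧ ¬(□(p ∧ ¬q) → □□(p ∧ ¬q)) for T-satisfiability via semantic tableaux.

Satisfiable

1. (¬q ∧ p) ∧ ¬(□(p ∧ ¬q) → □□(p ∧ ¬q)), u
2. ¬q ∧ p, u
3. ¬(□(p ∧ ¬q) → □□(p ∧ ¬q)), u
4. ¬q, u
5. p, u
6. □(p ∧ ¬q), u
7. ¬□□(p ∧ ¬q), u
8. p ∧ ¬q, u
9. ¬□(p ∧ ¬q), v
10. p ∧ ¬q, v
11. p, v
12. ¬q, v
13. ¬(p ∧ ¬q), w
14. q, w
Accessibility: uRu, uRv, vRv, vRw, wRw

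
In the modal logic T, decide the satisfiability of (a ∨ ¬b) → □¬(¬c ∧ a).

Satisfiable (open branch found)

1. (a ∨ ¬b) → □¬(¬c ∧ a), 0
2. □¬(¬c ∧ a), 0   [→-rule on 1 (branches; this branch)]
3. ¬(¬c ∧ a), 0   [□-rule on 2 via 0R0]
4. ¬a, 0   [¬∧-rule on 3 (branches; this branch)]
Accessibility: 0R0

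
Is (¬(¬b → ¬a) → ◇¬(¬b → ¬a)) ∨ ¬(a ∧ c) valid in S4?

Yes, valid

Tableau for the negation ¬((¬(¬b → ¬a) → ◇¬(¬b → ¬a)) ∨ ¬(a ∧ c)):
1. ¬((¬(¬b → ¬a) → ◇¬(¬b → ¬a)) ∨ ¬(a ∧ c)), w0
2. ¬(¬(¬b → ¬a) → ◇¬(¬b → ¬a)), w0   [¬∨-rule on 1]
3. a ∧ c, w0   [¬∨-rule on 1]
4. ¬(¬b → ¬a), w0   [¬→-rule on 2]
5. ¬◇¬(¬b → ¬a), w0   [¬→-rule on 2]
6. a, w0   [∧-rule on 3]
7. c, w0   [∧-rule on 3]
8. ¬b, w0   [¬→-rule on 4]
9. ¬b → ¬a, w0   [¬◇-rule on 5 via w0Rw0]
10. ¬a, w0   [→-rule on 9 (branches; this branch)]
Accessibility: w0Rw0
Branch closes: a and ¬a both at w0.
Every branch of the negation's tableau closes; the branch above is one of them.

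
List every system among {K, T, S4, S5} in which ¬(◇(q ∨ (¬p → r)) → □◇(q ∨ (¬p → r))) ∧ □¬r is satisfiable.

S5-tableau for the formula:
1. ¬(◇(q ∨ (¬p → r)) → □◇(q ∨ (¬p → r))) ∧ □¬r, w0
2. ¬(◇(q ∨ (¬p → r)) → □◇(q ∨ (¬p → r))), w0
3. □¬r, w0
4. ◇(q ∨ (¬p → r)), w0
5. ¬□◇(q ∨ (¬p → r)), w0
6. ¬r, w0
7. q ∨ (¬p → r), w1
8. ¬r, w1
9. ¬p → r, w1
10. p, w1
11. ¬◇(q ∨ (¬p → r)), w2
12. ¬r, w2
13. ¬(q ∨ (¬p → r)), w0
14. ¬q, w0
15. ¬(¬p → r), w0
16. ¬p, w0
17. ¬(q ∨ (¬p → r)), w1
18. ¬q, w1
19. ¬(¬p → r), w1
20. ¬p, w1
Accessibility: w0Rw0, w0Rw1, w0Rw2, w1Rw0, w1Rw1, w1Rw2, w2Rw0, w2Rw1, w2Rw2
Branch closes: p and ¬p both at w1.
Every branch closes (one shown): unsatisfiable in S5.
S4-tableau for the formula:
1. ¬(◇(q ∨ (¬p → r)) → □◇(q ∨ (¬p → r))) ∧ □¬r, w0
2. ¬(◇(q ∨ (¬p → r)) → □◇(q ∨ (¬p → r))), w0
3. □¬r, w0
4. ◇(q ∨ (¬p → r)), w0
5. ¬□◇(q ∨ (¬p → r)), w0
6. ¬r, w0
7. q ∨ (¬p → r), w1
8. ¬r, w1
9. ¬p → r, w1
10. p, w1
11. ¬◇(q ∨ (¬p → r)), w2
12. ¬r, w2
13. ¬(q ∨ (¬p → r)), w2
14. ¬q, w2
15. ¬(¬p → r), w2
16. ¬p, w2
Accessibility: w0Rw0, w0Rw1, w0Rw2, w1Rw1, w2Rw2
Complete open branch: satisfiable in S4, hence also in K, T (this S4-model is also a K-model and a T-model).

K, T, S4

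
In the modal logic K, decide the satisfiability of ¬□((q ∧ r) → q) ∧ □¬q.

Unsatisfiable (every branch closes)

1. ¬□((q ∧ r) → q) ∧ □¬q, 0
2. ¬□((q ∧ r) → q), 0
3. □¬q, 0
4. ¬((q ∧ r) → q), 1
5. q ∧ r, 1
6. ¬q, 1
7. q, 1
8. r, 1
Accessibility: 0R1
Branch closes: q and ¬q both at 1.
All branches of the tableau close; one closing branch shown above.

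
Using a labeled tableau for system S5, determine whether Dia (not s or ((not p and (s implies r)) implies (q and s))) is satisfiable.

Yes, satisfiable

1. Dia (not s or ((not p and (s implies r)) implies (q and s))), w0
2. not s or ((not p and (s implies r)) implies (q and s)), w1
3. (not p and (s implies r)) implies (q and s), w1
4. q and s, w1
5. q, w1
6. s, w1
Accessibility: w0Rw0, w0Rw1, w1Rw0, w1Rw1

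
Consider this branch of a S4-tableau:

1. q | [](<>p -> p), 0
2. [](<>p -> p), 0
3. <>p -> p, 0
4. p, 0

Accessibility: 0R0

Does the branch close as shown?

Not closed

There is no literal clash: for every atom and world, at most one sign appears.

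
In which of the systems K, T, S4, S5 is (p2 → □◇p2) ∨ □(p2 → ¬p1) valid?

S5

S4-tableau for the negation ¬((p2 → □◇p2) ∨ □(p2 → ¬p1)):
1. ¬((p2 → □◇p2) ∨ □(p2 → ¬p1)), 0
2. ¬(p2 → □◇p2), 0
3. ¬□(p2 → ¬p1), 0
4. p2, 0
5. ¬□◇p2, 0
6. ¬(p2 → ¬p1), 1
7. p2, 1
8. p1, 1
9. ¬◇p2, 2
10. ¬p2, 2
Accessibility: 0R0, 0R1, 0R2, 1R1, 2R2
Complete open branch: countermodel on an S4-frame, so not valid in S4, nor in K, T (the same frame is also a K-frame and a T-frame).
S5-tableau for the negation ¬((p2 → □◇p2) ∨ □(p2 → ¬p1)):
1. ¬((p2 → □◇p2) ∨ □(p2 → ¬p1)), 0
2. ¬(p2 → □◇p2), 0
3. ¬□(p2 → ¬p1), 0
4. p2, 0
5. ¬□◇p2, 0
6. ¬(p2 → ¬p1), 1
7. p2, 1
8. p1, 1
9. ¬◇p2, 2
10. ¬p2, 0
Accessibility: 0R0, 0R1, 0R2, 1R0, 1R1, 1R2, 2R0, 2R1, 2R2
Branch closes: p2 and ¬p2 both at 0.
Every branch closes (one shown): valid in S5.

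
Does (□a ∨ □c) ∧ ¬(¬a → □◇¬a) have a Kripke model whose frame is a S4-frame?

Satisfiable (open branch found)

1. (□a ∨ □c) ∧ ¬(¬a → □◇¬a), u
2. □a ∨ □c, u
3. ¬(¬a → □◇¬a), u
4. ¬a, u
5. ¬□◇¬a, u
6. □c, u
7. c, u
8. ¬◇¬a, v
9. c, v
10. a, v
Accessibility: uRu, uRv, vRv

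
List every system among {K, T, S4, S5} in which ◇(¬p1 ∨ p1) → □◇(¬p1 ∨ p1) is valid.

T, S4, S5

K-tableau for the negation ¬(◇(¬p1 ∨ p1) → □◇(¬p1 ∨ p1)):
1. ¬(◇(¬p1 ∨ p1) → □◇(¬p1 ∨ p1)), 0
2. ◇(¬p1 ∨ p1), 0
3. ¬□◇(¬p1 ∨ p1), 0
4. ¬p1 ∨ p1, 1
5. p1, 1
6. ¬◇(¬p1 ∨ p1), 2
Accessibility: 0R1, 0R2
Complete open branch: countermodel on a K-frame, so not valid in K.
T-tableau for the negation ¬(◇(¬p1 ∨ p1) → □◇(¬p1 ∨ p1)):
1. ¬(◇(¬p1 ∨ p1) → □◇(¬p1 ∨ p1)), 0
2. ◇(¬p1 ∨ p1), 0
3. ¬□◇(¬p1 ∨ p1), 0
4. ¬p1 ∨ p1, 1
5. p1, 1
6. ¬◇(¬p1 ∨ p1), 2
7. ¬(¬p1 ∨ p1), 2
8. p1, 2
9. ¬p1, 2
Accessibility: 0R0, 0R1, 0R2, 1R1, 2R2
Branch closes: p1 and ¬p1 both at 2.
Every branch closes (one shown): valid in T, hence also in S4, S5 (every theorem of T is a theorem of S4 and S5).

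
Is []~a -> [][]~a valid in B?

Invalid (countermodel exists)

Tableau for the negation ~([]~a -> [][]~a):
1. ~([]~a -> [][]~a), u
2. []~a, u   [~->-rule on 1]
3. ~[][]~a, u   [~->-rule on 1]
4. ~a, u   [[]-rule on 2 via uRu]
5. ~[]~a, v   [~[]-rule on 3: fresh world v, uRv]
6. ~a, v   [[]-rule on 2 via uRv]
7. a, w   [~[]-rule on 5: fresh world w, vRw]
Accessibility: uRu, uRv, vRu, vRv, vRw, wRv, wRw
The negation has an open branch (countermodel exists).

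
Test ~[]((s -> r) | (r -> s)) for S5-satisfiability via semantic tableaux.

1. ~[]((s -> r) | (r -> s)), u
2. ~((s -> r) | (r -> s)), v
3. ~(s -> r), v
4. ~(r -> s), v
5. s, v
6. ~r, v
7. r, v
8. ~s, v
Accessibility: uRu, uRv, vRu, vRv
Branch closes: r and ~r both at v.
All branches of the tableau close; one closing branch shown above.

Unsatisfiable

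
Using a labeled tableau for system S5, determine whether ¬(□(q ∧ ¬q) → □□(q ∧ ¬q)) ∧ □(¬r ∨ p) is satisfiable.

No, unsatisfiable

1. ¬(□(q ∧ ¬q) → □□(q ∧ ¬q)) ∧ □(¬r ∨ p), w0
2. ¬(□(q ∧ ¬q) → □□(q ∧ ¬q)), w0   [∧-rule on 1]
3. □(¬r ∨ p), w0   [∧-rule on 1]
4. □(q ∧ ¬q), w0   [¬→-rule on 2]
5. ¬□□(q ∧ ¬q), w0   [¬→-rule on 2]
6. ¬r ∨ p, w0   [□-rule on 3 via w0Rw0]
7. q ∧ ¬q, w0   [□-rule on 4 via w0Rw0]
8. q, w0   [∧-rule on 7]
9. ¬q, w0   [∧-rule on 7]
Accessibility: w0Rw0
Branch closes: q and ¬q both at w0.
(One branch shown.) All branches close.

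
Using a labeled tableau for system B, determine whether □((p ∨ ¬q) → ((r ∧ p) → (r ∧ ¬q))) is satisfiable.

Yes, satisfiable

1. □((p ∨ ¬q) → ((r ∧ p) → (r ∧ ¬q))), u
2. (p ∨ ¬q) → ((r ∧ p) → (r ∧ ¬q)), u
3. (r ∧ p) → (r ∧ ¬q), u
4. r ∧ ¬q, u
5. r, u
6. ¬q, u
Accessibility: uRu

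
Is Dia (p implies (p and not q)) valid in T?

Tableau for the negation not Dia (p implies (p and not q)):
1. not Dia (p implies (p and not q)), w0
2. not (p implies (p and not q)), w0
3. p, w0
4. not (p and not q), w0
5. q, w0
Accessibility: w0Rw0
The negation has an open branch (countermodel exists).

No, not valid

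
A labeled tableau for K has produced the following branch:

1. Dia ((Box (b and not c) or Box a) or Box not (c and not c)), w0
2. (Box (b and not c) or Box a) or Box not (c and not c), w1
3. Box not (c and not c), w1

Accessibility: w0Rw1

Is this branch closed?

No, open

There is no literal clash: for every atom and world, at most one sign appears.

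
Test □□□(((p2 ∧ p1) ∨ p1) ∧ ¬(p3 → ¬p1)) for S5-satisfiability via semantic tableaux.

Satisfiable (open branch found)

1. □□□(((p2 ∧ p1) ∨ p1) ∧ ¬(p3 → ¬p1)), u
2. □□(((p2 ∧ p1) ∨ p1) ∧ ¬(p3 → ¬p1)), u
3. □(((p2 ∧ p1) ∨ p1) ∧ ¬(p3 → ¬p1)), u
4. ((p2 ∧ p1) ∨ p1) ∧ ¬(p3 → ¬p1), u
5. (p2 ∧ p1) ∨ p1, u
6. ¬(p3 → ¬p1), u
7. p3, u
8. p1, u
Accessibility: uRu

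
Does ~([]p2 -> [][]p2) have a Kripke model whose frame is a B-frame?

1. ~([]p2 -> [][]p2), u
2. []p2, u
3. ~[][]p2, u
4. p2, u
5. ~[]p2, v
6. p2, v
7. ~p2, w
Accessibility: uRu, uRv, vRu, vRv, vRw, wRv, wRw

Yes, satisfiable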